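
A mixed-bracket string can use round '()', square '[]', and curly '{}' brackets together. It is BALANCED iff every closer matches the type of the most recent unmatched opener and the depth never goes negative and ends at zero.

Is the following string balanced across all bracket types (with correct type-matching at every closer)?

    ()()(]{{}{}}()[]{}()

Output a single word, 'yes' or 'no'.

pos 0: push '('; stack = (
pos 1: ')' matches '('; pop; stack = (empty)
pos 2: push '('; stack = (
pos 3: ')' matches '('; pop; stack = (empty)
pos 4: push '('; stack = (
pos 5: saw closer ']' but top of stack is '(' (expected ')') → INVALID
Verdict: type mismatch at position 5: ']' closes '(' → no

Answer: no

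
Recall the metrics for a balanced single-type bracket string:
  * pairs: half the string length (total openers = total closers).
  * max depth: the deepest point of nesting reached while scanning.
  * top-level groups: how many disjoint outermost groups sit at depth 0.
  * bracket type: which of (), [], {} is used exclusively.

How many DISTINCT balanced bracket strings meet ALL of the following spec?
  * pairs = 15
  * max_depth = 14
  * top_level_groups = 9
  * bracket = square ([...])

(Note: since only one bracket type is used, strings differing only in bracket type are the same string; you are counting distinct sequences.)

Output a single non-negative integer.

Answer: 0

Derivation:
Spec: pairs=15 depth=14 groups=9
Count(depth <= 14) = 23256
Count(depth <= 13) = 23256
Count(depth == 14) = 23256 - 23256 = 0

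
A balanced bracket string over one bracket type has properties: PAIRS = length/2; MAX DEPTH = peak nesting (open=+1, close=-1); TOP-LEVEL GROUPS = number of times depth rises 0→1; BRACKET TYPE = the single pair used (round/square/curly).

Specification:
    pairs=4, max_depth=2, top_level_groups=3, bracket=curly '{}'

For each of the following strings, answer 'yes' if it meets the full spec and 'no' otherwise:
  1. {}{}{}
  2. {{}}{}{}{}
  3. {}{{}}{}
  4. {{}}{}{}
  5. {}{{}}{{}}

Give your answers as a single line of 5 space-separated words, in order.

String 1 '{}{}{}': depth seq [1 0 1 0 1 0]
  -> pairs=3 depth=1 groups=3 -> no
String 2 '{{}}{}{}{}': depth seq [1 2 1 0 1 0 1 0 1 0]
  -> pairs=5 depth=2 groups=4 -> no
String 3 '{}{{}}{}': depth seq [1 0 1 2 1 0 1 0]
  -> pairs=4 depth=2 groups=3 -> yes
String 4 '{{}}{}{}': depth seq [1 2 1 0 1 0 1 0]
  -> pairs=4 depth=2 groups=3 -> yes
String 5 '{}{{}}{{}}': depth seq [1 0 1 2 1 0 1 2 1 0]
  -> pairs=5 depth=2 groups=3 -> no

Answer: no no yes yes no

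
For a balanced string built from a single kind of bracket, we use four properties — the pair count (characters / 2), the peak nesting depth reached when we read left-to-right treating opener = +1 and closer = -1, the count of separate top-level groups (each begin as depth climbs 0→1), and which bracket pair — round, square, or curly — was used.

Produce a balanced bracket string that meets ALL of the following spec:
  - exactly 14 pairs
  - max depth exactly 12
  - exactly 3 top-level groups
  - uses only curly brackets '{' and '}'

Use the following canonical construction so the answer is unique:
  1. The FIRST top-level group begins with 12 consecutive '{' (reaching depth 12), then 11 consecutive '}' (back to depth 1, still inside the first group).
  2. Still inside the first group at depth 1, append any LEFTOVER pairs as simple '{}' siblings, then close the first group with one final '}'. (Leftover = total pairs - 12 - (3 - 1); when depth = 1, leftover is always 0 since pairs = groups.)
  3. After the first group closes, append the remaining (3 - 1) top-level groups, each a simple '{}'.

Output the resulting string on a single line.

Answer: {{{{{{{{{{{{}}}}}}}}}}}}{}{}

Derivation:
Spec: pairs=14 depth=12 groups=3
Leftover pairs = 14 - 12 - (3-1) = 0
First group: deep chain of depth 12 + 0 sibling pairs
Remaining 2 groups: simple '{}' each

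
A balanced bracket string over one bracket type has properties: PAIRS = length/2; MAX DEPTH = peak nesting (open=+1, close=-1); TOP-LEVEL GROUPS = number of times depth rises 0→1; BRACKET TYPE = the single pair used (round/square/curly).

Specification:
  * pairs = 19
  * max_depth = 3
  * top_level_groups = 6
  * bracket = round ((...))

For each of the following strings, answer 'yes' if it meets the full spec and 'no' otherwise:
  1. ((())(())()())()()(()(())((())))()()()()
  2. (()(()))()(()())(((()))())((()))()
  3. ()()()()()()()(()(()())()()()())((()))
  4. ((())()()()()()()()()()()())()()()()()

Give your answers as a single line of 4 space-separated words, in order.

String 1 '((())(())()())()()(()(())((())))()()()()': depth seq [1 2 3 2 1 2 3 2 1 2 1 2 1 0 1 0 1 0 1 2 1 2 3 2 1 2 3 4 3 2 1 0 1 0 1 0 1 0 1 0]
  -> pairs=20 depth=4 groups=8 -> no
String 2 '(()(()))()(()())(((()))())((()))()': depth seq [1 2 1 2 3 2 1 0 1 0 1 2 1 2 1 0 1 2 3 4 3 2 1 2 1 0 1 2 3 2 1 0 1 0]
  -> pairs=17 depth=4 groups=6 -> no
String 3 '()()()()()()()(()(()())()()()())((()))': depth seq [1 0 1 0 1 0 1 0 1 0 1 0 1 0 1 2 1 2 3 2 3 2 1 2 1 2 1 2 1 2 1 0 1 2 3 2 1 0]
  -> pairs=19 depth=3 groups=9 -> no
String 4 '((())()()()()()()()()()()())()()()()()': depth seq [1 2 3 2 1 2 1 2 1 2 1 2 1 2 1 2 1 2 1 2 1 2 1 2 1 2 1 0 1 0 1 0 1 0 1 0 1 0]
  -> pairs=19 depth=3 groups=6 -> yes

Answer: no no no yes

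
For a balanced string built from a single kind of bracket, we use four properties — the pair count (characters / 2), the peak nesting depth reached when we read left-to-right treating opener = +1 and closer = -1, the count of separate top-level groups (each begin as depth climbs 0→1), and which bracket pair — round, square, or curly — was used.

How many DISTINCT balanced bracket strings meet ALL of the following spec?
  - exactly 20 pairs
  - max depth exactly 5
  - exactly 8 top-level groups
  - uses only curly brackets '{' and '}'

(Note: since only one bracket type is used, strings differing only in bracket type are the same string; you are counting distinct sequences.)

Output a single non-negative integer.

Spec: pairs=20 depth=5 groups=8
Count(depth <= 5) = 45843086
Count(depth <= 4) = 30034170
Count(depth == 5) = 45843086 - 30034170 = 15808916

Answer: 15808916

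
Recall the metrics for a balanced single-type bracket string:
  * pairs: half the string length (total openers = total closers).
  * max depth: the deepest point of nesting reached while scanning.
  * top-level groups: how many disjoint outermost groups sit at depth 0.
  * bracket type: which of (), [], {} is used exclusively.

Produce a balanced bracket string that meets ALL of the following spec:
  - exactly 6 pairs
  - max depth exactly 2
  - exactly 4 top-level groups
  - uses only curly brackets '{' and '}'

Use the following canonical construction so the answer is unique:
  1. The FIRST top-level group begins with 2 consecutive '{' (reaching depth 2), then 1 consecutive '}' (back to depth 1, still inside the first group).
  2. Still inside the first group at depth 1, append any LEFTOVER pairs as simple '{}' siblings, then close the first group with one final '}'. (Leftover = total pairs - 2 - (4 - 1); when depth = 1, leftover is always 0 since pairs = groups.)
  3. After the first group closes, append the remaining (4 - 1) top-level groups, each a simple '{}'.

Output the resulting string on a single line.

Answer: {{}{}}{}{}{}

Derivation:
Spec: pairs=6 depth=2 groups=4
Leftover pairs = 6 - 2 - (4-1) = 1
First group: deep chain of depth 2 + 1 sibling pairs
Remaining 3 groups: simple '{}' each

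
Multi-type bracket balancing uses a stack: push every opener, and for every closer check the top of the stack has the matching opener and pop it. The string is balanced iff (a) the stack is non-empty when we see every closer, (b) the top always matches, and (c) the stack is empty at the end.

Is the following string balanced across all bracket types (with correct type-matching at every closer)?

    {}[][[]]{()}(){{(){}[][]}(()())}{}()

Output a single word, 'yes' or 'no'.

pos 0: push '{'; stack = {
pos 1: '}' matches '{'; pop; stack = (empty)
pos 2: push '['; stack = [
pos 3: ']' matches '['; pop; stack = (empty)
pos 4: push '['; stack = [
pos 5: push '['; stack = [[
pos 6: ']' matches '['; pop; stack = [
pos 7: ']' matches '['; pop; stack = (empty)
pos 8: push '{'; stack = {
pos 9: push '('; stack = {(
pos 10: ')' matches '('; pop; stack = {
pos 11: '}' matches '{'; pop; stack = (empty)
pos 12: push '('; stack = (
pos 13: ')' matches '('; pop; stack = (empty)
pos 14: push '{'; stack = {
pos 15: push '{'; stack = {{
pos 16: push '('; stack = {{(
pos 17: ')' matches '('; pop; stack = {{
pos 18: push '{'; stack = {{{
pos 19: '}' matches '{'; pop; stack = {{
pos 20: push '['; stack = {{[
pos 21: ']' matches '['; pop; stack = {{
pos 22: push '['; stack = {{[
pos 23: ']' matches '['; pop; stack = {{
pos 24: '}' matches '{'; pop; stack = {
pos 25: push '('; stack = {(
pos 26: push '('; stack = {((
pos 27: ')' matches '('; pop; stack = {(
pos 28: push '('; stack = {((
pos 29: ')' matches '('; pop; stack = {(
pos 30: ')' matches '('; pop; stack = {
pos 31: '}' matches '{'; pop; stack = (empty)
pos 32: push '{'; stack = {
pos 33: '}' matches '{'; pop; stack = (empty)
pos 34: push '('; stack = (
pos 35: ')' matches '('; pop; stack = (empty)
end: stack empty → VALID
Verdict: properly nested → yes

Answer: yes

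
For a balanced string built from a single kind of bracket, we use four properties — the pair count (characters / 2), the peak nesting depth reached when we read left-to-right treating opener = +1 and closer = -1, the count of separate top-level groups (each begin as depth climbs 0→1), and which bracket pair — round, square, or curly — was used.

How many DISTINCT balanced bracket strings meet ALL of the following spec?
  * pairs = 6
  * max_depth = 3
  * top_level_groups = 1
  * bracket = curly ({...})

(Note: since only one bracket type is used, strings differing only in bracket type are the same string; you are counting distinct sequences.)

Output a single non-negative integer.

Answer: 15

Derivation:
Spec: pairs=6 depth=3 groups=1
Count(depth <= 3) = 16
Count(depth <= 2) = 1
Count(depth == 3) = 16 - 1 = 15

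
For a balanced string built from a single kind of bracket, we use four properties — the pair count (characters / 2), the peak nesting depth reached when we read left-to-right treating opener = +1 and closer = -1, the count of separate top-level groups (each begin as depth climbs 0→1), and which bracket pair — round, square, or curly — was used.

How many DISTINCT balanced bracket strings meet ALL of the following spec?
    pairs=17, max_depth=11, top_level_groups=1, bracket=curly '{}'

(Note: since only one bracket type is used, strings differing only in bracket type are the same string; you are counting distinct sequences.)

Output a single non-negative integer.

Spec: pairs=17 depth=11 groups=1
Count(depth <= 11) = 35223254
Count(depth <= 10) = 34818270
Count(depth == 11) = 35223254 - 34818270 = 404984

Answer: 404984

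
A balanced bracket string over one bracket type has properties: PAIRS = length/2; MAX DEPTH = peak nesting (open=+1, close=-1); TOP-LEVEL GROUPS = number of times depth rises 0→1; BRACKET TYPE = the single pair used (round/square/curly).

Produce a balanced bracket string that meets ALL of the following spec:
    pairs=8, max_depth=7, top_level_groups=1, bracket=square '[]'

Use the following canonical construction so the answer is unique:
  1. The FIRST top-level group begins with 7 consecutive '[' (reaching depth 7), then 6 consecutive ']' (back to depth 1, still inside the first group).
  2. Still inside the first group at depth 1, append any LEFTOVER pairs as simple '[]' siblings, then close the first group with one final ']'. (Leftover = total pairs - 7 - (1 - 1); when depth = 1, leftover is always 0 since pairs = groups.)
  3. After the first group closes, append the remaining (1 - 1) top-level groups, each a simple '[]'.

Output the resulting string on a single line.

Spec: pairs=8 depth=7 groups=1
Leftover pairs = 8 - 7 - (1-1) = 1
First group: deep chain of depth 7 + 1 sibling pairs
Remaining 0 groups: simple '[]' each

Answer: [[[[[[[]]]]]][]]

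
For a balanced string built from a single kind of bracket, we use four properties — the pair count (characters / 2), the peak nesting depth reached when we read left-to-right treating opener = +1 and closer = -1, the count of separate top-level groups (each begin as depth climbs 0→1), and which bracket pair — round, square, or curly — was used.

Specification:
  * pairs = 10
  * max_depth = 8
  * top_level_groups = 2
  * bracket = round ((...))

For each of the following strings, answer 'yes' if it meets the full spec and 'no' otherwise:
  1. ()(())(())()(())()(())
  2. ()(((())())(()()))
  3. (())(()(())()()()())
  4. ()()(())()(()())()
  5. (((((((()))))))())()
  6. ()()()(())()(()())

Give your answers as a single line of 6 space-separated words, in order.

Answer: no no no no yes no

Derivation:
String 1 '()(())(())()(())()(())': depth seq [1 0 1 2 1 0 1 2 1 0 1 0 1 2 1 0 1 0 1 2 1 0]
  -> pairs=11 depth=2 groups=7 -> no
String 2 '()(((())())(()()))': depth seq [1 0 1 2 3 4 3 2 3 2 1 2 3 2 3 2 1 0]
  -> pairs=9 depth=4 groups=2 -> no
String 3 '(())(()(())()()()())': depth seq [1 2 1 0 1 2 1 2 3 2 1 2 1 2 1 2 1 2 1 0]
  -> pairs=10 depth=3 groups=2 -> no
String 4 '()()(())()(()())()': depth seq [1 0 1 0 1 2 1 0 1 0 1 2 1 2 1 0 1 0]
  -> pairs=9 depth=2 groups=6 -> no
String 5 '(((((((()))))))())()': depth seq [1 2 3 4 5 6 7 8 7 6 5 4 3 2 1 2 1 0 1 0]
  -> pairs=10 depth=8 groups=2 -> yes
String 6 '()()()(())()(()())': depth seq [1 0 1 0 1 0 1 2 1 0 1 0 1 2 1 2 1 0]
  -> pairs=9 depth=2 groups=6 -> no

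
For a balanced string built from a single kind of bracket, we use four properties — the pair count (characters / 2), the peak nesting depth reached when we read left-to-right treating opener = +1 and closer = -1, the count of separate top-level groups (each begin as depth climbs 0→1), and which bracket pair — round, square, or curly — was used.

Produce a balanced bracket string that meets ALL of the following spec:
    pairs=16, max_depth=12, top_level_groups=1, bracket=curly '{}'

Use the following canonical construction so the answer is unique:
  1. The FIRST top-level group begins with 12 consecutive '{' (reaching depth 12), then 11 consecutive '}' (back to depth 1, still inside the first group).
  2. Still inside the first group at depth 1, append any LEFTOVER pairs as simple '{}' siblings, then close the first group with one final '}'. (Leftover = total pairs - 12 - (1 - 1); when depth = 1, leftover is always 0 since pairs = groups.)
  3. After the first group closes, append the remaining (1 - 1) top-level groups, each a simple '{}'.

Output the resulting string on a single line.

Answer: {{{{{{{{{{{{}}}}}}}}}}}{}{}{}{}}

Derivation:
Spec: pairs=16 depth=12 groups=1
Leftover pairs = 16 - 12 - (1-1) = 4
First group: deep chain of depth 12 + 4 sibling pairs
Remaining 0 groups: simple '{}' each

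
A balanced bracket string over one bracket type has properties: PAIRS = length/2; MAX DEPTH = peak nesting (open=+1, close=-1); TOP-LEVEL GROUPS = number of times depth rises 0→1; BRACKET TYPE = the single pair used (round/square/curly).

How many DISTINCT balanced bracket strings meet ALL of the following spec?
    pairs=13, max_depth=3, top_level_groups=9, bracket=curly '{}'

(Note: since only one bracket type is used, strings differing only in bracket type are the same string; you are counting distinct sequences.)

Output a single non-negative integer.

Answer: 639

Derivation:
Spec: pairs=13 depth=3 groups=9
Count(depth <= 3) = 1134
Count(depth <= 2) = 495
Count(depth == 3) = 1134 - 495 = 639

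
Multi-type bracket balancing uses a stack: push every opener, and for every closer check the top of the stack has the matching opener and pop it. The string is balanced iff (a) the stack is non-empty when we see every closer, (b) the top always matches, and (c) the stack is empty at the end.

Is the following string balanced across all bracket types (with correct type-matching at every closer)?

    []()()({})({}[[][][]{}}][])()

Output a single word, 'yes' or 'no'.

Answer: no

Derivation:
pos 0: push '['; stack = [
pos 1: ']' matches '['; pop; stack = (empty)
pos 2: push '('; stack = (
pos 3: ')' matches '('; pop; stack = (empty)
pos 4: push '('; stack = (
pos 5: ')' matches '('; pop; stack = (empty)
pos 6: push '('; stack = (
pos 7: push '{'; stack = ({
pos 8: '}' matches '{'; pop; stack = (
pos 9: ')' matches '('; pop; stack = (empty)
pos 10: push '('; stack = (
pos 11: push '{'; stack = ({
pos 12: '}' matches '{'; pop; stack = (
pos 13: push '['; stack = ([
pos 14: push '['; stack = ([[
pos 15: ']' matches '['; pop; stack = ([
pos 16: push '['; stack = ([[
pos 17: ']' matches '['; pop; stack = ([
pos 18: push '['; stack = ([[
pos 19: ']' matches '['; pop; stack = ([
pos 20: push '{'; stack = ([{
pos 21: '}' matches '{'; pop; stack = ([
pos 22: saw closer '}' but top of stack is '[' (expected ']') → INVALID
Verdict: type mismatch at position 22: '}' closes '[' → no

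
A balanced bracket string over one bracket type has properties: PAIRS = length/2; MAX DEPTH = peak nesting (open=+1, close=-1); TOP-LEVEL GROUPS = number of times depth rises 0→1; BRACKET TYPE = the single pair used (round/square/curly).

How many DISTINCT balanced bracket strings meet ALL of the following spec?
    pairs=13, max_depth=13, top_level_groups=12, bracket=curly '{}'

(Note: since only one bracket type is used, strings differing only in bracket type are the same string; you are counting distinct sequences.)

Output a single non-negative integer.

Answer: 0

Derivation:
Spec: pairs=13 depth=13 groups=12
Count(depth <= 13) = 12
Count(depth <= 12) = 12
Count(depth == 13) = 12 - 12 = 0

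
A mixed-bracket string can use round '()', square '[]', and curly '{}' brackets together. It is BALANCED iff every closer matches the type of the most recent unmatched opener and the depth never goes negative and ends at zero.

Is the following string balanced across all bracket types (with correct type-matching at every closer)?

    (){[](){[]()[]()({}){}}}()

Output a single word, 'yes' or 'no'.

pos 0: push '('; stack = (
pos 1: ')' matches '('; pop; stack = (empty)
pos 2: push '{'; stack = {
pos 3: push '['; stack = {[
pos 4: ']' matches '['; pop; stack = {
pos 5: push '('; stack = {(
pos 6: ')' matches '('; pop; stack = {
pos 7: push '{'; stack = {{
pos 8: push '['; stack = {{[
pos 9: ']' matches '['; pop; stack = {{
pos 10: push '('; stack = {{(
pos 11: ')' matches '('; pop; stack = {{
pos 12: push '['; stack = {{[
pos 13: ']' matches '['; pop; stack = {{
pos 14: push '('; stack = {{(
pos 15: ')' matches '('; pop; stack = {{
pos 16: push '('; stack = {{(
pos 17: push '{'; stack = {{({
pos 18: '}' matches '{'; pop; stack = {{(
pos 19: ')' matches '('; pop; stack = {{
pos 20: push '{'; stack = {{{
pos 21: '}' matches '{'; pop; stack = {{
pos 22: '}' matches '{'; pop; stack = {
pos 23: '}' matches '{'; pop; stack = (empty)
pos 24: push '('; stack = (
pos 25: ')' matches '('; pop; stack = (empty)
end: stack empty → VALID
Verdict: properly nested → yes

Answer: yes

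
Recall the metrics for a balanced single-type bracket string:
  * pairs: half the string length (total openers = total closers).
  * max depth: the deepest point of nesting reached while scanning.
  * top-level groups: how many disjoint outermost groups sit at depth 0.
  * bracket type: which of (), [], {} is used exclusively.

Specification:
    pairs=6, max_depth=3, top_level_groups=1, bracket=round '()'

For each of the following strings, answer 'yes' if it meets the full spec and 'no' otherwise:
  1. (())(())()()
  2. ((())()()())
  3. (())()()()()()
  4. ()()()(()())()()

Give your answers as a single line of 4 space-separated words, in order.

Answer: no yes no no

Derivation:
String 1 '(())(())()()': depth seq [1 2 1 0 1 2 1 0 1 0 1 0]
  -> pairs=6 depth=2 groups=4 -> no
String 2 '((())()()())': depth seq [1 2 3 2 1 2 1 2 1 2 1 0]
  -> pairs=6 depth=3 groups=1 -> yes
String 3 '(())()()()()()': depth seq [1 2 1 0 1 0 1 0 1 0 1 0 1 0]
  -> pairs=7 depth=2 groups=6 -> no
String 4 '()()()(()())()()': depth seq [1 0 1 0 1 0 1 2 1 2 1 0 1 0 1 0]
  -> pairs=8 depth=2 groups=6 -> no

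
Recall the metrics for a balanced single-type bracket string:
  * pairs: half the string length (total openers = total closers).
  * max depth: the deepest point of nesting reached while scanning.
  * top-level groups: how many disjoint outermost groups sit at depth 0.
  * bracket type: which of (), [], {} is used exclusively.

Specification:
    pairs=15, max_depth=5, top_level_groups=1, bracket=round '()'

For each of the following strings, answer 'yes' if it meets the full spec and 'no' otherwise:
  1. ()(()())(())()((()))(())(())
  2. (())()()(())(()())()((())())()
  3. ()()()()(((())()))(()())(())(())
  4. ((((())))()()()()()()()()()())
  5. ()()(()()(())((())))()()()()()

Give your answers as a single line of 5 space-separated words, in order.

String 1 '()(()())(())()((()))(())(())': depth seq [1 0 1 2 1 2 1 0 1 2 1 0 1 0 1 2 3 2 1 0 1 2 1 0 1 2 1 0]
  -> pairs=14 depth=3 groups=7 -> no
String 2 '(())()()(())(()())()((())())()': depth seq [1 2 1 0 1 0 1 0 1 2 1 0 1 2 1 2 1 0 1 0 1 2 3 2 1 2 1 0 1 0]
  -> pairs=15 depth=3 groups=8 -> no
String 3 '()()()()(((())()))(()())(())(())': depth seq [1 0 1 0 1 0 1 0 1 2 3 4 3 2 3 2 1 0 1 2 1 2 1 0 1 2 1 0 1 2 1 0]
  -> pairs=16 depth=4 groups=8 -> no
String 4 '((((())))()()()()()()()()()())': depth seq [1 2 3 4 5 4 3 2 1 2 1 2 1 2 1 2 1 2 1 2 1 2 1 2 1 2 1 2 1 0]
  -> pairs=15 depth=5 groups=1 -> yes
String 5 '()()(()()(())((())))()()()()()': depth seq [1 0 1 0 1 2 1 2 1 2 3 2 1 2 3 4 3 2 1 0 1 0 1 0 1 0 1 0 1 0]
  -> pairs=15 depth=4 groups=8 -> no

Answer: no no no yes no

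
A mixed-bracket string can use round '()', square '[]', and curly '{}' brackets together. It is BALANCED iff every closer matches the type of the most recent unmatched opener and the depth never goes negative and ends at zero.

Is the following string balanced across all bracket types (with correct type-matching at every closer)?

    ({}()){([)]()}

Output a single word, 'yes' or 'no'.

pos 0: push '('; stack = (
pos 1: push '{'; stack = ({
pos 2: '}' matches '{'; pop; stack = (
pos 3: push '('; stack = ((
pos 4: ')' matches '('; pop; stack = (
pos 5: ')' matches '('; pop; stack = (empty)
pos 6: push '{'; stack = {
pos 7: push '('; stack = {(
pos 8: push '['; stack = {([
pos 9: saw closer ')' but top of stack is '[' (expected ']') → INVALID
Verdict: type mismatch at position 9: ')' closes '[' → no

Answer: no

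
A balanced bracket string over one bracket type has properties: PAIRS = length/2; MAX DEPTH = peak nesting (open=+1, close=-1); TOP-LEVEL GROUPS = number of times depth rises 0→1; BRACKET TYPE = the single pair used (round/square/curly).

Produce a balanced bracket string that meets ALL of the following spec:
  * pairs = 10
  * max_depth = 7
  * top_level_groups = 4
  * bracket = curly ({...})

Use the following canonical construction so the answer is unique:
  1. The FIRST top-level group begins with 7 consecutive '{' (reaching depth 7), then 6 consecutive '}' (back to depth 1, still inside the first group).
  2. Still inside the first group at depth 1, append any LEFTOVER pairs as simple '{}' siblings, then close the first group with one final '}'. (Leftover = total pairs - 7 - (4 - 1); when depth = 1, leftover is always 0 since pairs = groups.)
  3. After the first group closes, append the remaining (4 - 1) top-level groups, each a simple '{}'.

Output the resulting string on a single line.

Spec: pairs=10 depth=7 groups=4
Leftover pairs = 10 - 7 - (4-1) = 0
First group: deep chain of depth 7 + 0 sibling pairs
Remaining 3 groups: simple '{}' each

Answer: {{{{{{{}}}}}}}{}{}{}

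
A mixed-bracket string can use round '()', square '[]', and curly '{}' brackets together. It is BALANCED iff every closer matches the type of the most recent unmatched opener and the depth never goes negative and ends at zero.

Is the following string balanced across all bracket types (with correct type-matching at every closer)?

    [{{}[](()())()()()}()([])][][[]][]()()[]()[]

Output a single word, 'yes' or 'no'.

pos 0: push '['; stack = [
pos 1: push '{'; stack = [{
pos 2: push '{'; stack = [{{
pos 3: '}' matches '{'; pop; stack = [{
pos 4: push '['; stack = [{[
pos 5: ']' matches '['; pop; stack = [{
pos 6: push '('; stack = [{(
pos 7: push '('; stack = [{((
pos 8: ')' matches '('; pop; stack = [{(
pos 9: push '('; stack = [{((
pos 10: ')' matches '('; pop; stack = [{(
pos 11: ')' matches '('; pop; stack = [{
pos 12: push '('; stack = [{(
pos 13: ')' matches '('; pop; stack = [{
pos 14: push '('; stack = [{(
pos 15: ')' matches '('; pop; stack = [{
pos 16: push '('; stack = [{(
pos 17: ')' matches '('; pop; stack = [{
pos 18: '}' matches '{'; pop; stack = [
pos 19: push '('; stack = [(
pos 20: ')' matches '('; pop; stack = [
pos 21: push '('; stack = [(
pos 22: push '['; stack = [([
pos 23: ']' matches '['; pop; stack = [(
pos 24: ')' matches '('; pop; stack = [
pos 25: ']' matches '['; pop; stack = (empty)
pos 26: push '['; stack = [
pos 27: ']' matches '['; pop; stack = (empty)
pos 28: push '['; stack = [
pos 29: push '['; stack = [[
pos 30: ']' matches '['; pop; stack = [
pos 31: ']' matches '['; pop; stack = (empty)
pos 32: push '['; stack = [
pos 33: ']' matches '['; pop; stack = (empty)
pos 34: push '('; stack = (
pos 35: ')' matches '('; pop; stack = (empty)
pos 36: push '('; stack = (
pos 37: ')' matches '('; pop; stack = (empty)
pos 38: push '['; stack = [
pos 39: ']' matches '['; pop; stack = (empty)
pos 40: push '('; stack = (
pos 41: ')' matches '('; pop; stack = (empty)
pos 42: push '['; stack = [
pos 43: ']' matches '['; pop; stack = (empty)
end: stack empty → VALID
Verdict: properly nested → yes

Answer: yes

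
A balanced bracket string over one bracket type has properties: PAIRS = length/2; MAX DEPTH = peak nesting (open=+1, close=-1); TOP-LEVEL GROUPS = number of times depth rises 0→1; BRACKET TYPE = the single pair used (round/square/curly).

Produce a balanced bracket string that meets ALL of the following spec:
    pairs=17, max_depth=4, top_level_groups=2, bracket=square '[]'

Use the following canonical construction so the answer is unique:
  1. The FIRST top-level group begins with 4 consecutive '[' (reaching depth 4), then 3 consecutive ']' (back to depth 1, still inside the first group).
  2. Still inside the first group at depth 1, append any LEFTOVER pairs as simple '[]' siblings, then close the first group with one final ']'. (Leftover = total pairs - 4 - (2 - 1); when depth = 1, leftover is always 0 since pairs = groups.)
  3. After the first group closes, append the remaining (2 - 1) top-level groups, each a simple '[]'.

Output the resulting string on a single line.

Spec: pairs=17 depth=4 groups=2
Leftover pairs = 17 - 4 - (2-1) = 12
First group: deep chain of depth 4 + 12 sibling pairs
Remaining 1 groups: simple '[]' each

Answer: [[[[]]][][][][][][][][][][][][]][]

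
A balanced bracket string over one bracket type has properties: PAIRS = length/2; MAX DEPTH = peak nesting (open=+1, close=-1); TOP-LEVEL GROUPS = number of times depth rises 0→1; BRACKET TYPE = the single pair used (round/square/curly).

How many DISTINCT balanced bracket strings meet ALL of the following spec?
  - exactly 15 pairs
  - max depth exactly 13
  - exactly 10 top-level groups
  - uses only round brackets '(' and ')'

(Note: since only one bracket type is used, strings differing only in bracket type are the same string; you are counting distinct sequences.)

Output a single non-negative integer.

Spec: pairs=15 depth=13 groups=10
Count(depth <= 13) = 7752
Count(depth <= 12) = 7752
Count(depth == 13) = 7752 - 7752 = 0

Answer: 0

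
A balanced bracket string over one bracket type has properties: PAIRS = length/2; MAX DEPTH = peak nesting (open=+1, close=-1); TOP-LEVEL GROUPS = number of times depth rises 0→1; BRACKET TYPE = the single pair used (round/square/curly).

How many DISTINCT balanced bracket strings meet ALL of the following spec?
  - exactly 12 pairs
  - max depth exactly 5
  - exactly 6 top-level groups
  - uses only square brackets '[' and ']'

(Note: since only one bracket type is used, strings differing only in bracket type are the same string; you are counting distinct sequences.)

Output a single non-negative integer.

Spec: pairs=12 depth=5 groups=6
Count(depth <= 5) = 6098
Count(depth <= 4) = 5570
Count(depth == 5) = 6098 - 5570 = 528

Answer: 528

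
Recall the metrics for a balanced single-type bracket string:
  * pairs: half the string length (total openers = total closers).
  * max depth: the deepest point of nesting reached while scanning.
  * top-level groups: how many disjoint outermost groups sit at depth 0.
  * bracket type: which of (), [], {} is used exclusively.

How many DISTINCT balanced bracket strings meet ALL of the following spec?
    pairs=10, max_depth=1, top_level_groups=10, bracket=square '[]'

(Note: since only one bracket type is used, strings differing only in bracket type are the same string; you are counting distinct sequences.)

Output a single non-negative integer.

Answer: 1

Derivation:
Spec: pairs=10 depth=1 groups=10
Count(depth <= 1) = 1
Count(depth <= 0) = 0
Count(depth == 1) = 1 - 0 = 1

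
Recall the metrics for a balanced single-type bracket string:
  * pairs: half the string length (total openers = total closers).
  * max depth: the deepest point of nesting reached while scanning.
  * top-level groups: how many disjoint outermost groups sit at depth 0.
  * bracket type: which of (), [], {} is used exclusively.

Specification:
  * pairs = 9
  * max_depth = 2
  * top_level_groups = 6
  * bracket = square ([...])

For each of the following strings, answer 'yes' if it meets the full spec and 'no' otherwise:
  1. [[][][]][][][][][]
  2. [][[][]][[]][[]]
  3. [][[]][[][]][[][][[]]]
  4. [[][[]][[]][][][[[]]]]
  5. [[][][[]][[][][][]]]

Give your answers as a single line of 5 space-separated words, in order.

String 1 '[[][][]][][][][][]': depth seq [1 2 1 2 1 2 1 0 1 0 1 0 1 0 1 0 1 0]
  -> pairs=9 depth=2 groups=6 -> yes
String 2 '[][[][]][[]][[]]': depth seq [1 0 1 2 1 2 1 0 1 2 1 0 1 2 1 0]
  -> pairs=8 depth=2 groups=4 -> no
String 3 '[][[]][[][]][[][][[]]]': depth seq [1 0 1 2 1 0 1 2 1 2 1 0 1 2 1 2 1 2 3 2 1 0]
  -> pairs=11 depth=3 groups=4 -> no
String 4 '[[][[]][[]][][][[[]]]]': depth seq [1 2 1 2 3 2 1 2 3 2 1 2 1 2 1 2 3 4 3 2 1 0]
  -> pairs=11 depth=4 groups=1 -> no
String 5 '[[][][[]][[][][][]]]': depth seq [1 2 1 2 1 2 3 2 1 2 3 2 3 2 3 2 3 2 1 0]
  -> pairs=10 depth=3 groups=1 -> no

Answer: yes no no no no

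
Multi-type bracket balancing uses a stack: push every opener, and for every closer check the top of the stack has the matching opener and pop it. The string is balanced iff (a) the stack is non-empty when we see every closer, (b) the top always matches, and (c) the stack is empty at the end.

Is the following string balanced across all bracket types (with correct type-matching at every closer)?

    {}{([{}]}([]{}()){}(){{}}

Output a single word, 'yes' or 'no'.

Answer: no

Derivation:
pos 0: push '{'; stack = {
pos 1: '}' matches '{'; pop; stack = (empty)
pos 2: push '{'; stack = {
pos 3: push '('; stack = {(
pos 4: push '['; stack = {([
pos 5: push '{'; stack = {([{
pos 6: '}' matches '{'; pop; stack = {([
pos 7: ']' matches '['; pop; stack = {(
pos 8: saw closer '}' but top of stack is '(' (expected ')') → INVALID
Verdict: type mismatch at position 8: '}' closes '(' → no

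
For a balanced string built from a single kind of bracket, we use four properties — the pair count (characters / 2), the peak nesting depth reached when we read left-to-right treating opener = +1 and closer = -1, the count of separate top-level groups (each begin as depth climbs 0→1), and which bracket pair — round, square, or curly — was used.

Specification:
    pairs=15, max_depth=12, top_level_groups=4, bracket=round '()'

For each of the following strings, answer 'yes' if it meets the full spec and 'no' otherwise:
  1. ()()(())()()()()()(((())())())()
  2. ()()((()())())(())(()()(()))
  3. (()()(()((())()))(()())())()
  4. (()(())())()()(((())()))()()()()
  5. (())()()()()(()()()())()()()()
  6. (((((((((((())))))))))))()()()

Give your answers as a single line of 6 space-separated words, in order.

String 1 '()()(())()()()()()(((())())())()': depth seq [1 0 1 0 1 2 1 0 1 0 1 0 1 0 1 0 1 0 1 2 3 4 3 2 3 2 1 2 1 0 1 0]
  -> pairs=16 depth=4 groups=10 -> no
String 2 '()()((()())())(())(()()(()))': depth seq [1 0 1 0 1 2 3 2 3 2 1 2 1 0 1 2 1 0 1 2 1 2 1 2 3 2 1 0]
  -> pairs=14 depth=3 groups=5 -> no
String 3 '(()()(()((())()))(()())())()': depth seq [1 2 1 2 1 2 3 2 3 4 5 4 3 4 3 2 1 2 3 2 3 2 1 2 1 0 1 0]
  -> pairs=14 depth=5 groups=2 -> no
String 4 '(()(())())()()(((())()))()()()()': depth seq [1 2 1 2 3 2 1 2 1 0 1 0 1 0 1 2 3 4 3 2 3 2 1 0 1 0 1 0 1 0 1 0]
  -> pairs=16 depth=4 groups=8 -> no
String 5 '(())()()()()(()()()())()()()()': depth seq [1 2 1 0 1 0 1 0 1 0 1 0 1 2 1 2 1 2 1 2 1 0 1 0 1 0 1 0 1 0]
  -> pairs=15 depth=2 groups=10 -> no
String 6 '(((((((((((())))))))))))()()()': depth seq [1 2 3 4 5 6 7 8 9 10 11 12 11 10 9 8 7 6 5 4 3 2 1 0 1 0 1 0 1 0]
  -> pairs=15 depth=12 groups=4 -> yes

Answer: no no no no no yes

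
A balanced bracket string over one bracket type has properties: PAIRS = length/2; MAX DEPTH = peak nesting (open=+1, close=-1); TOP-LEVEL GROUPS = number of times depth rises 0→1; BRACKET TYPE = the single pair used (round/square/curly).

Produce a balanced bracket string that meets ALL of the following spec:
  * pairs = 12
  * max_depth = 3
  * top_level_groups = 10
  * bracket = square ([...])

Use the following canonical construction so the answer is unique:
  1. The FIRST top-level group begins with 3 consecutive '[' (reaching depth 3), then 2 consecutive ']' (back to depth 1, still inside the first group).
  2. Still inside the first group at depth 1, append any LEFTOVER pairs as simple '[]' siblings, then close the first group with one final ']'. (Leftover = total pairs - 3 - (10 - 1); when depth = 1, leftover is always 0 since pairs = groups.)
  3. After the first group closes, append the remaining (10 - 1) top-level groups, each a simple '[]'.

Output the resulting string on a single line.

Answer: [[[]]][][][][][][][][][]

Derivation:
Spec: pairs=12 depth=3 groups=10
Leftover pairs = 12 - 3 - (10-1) = 0
First group: deep chain of depth 3 + 0 sibling pairs
Remaining 9 groups: simple '[]' each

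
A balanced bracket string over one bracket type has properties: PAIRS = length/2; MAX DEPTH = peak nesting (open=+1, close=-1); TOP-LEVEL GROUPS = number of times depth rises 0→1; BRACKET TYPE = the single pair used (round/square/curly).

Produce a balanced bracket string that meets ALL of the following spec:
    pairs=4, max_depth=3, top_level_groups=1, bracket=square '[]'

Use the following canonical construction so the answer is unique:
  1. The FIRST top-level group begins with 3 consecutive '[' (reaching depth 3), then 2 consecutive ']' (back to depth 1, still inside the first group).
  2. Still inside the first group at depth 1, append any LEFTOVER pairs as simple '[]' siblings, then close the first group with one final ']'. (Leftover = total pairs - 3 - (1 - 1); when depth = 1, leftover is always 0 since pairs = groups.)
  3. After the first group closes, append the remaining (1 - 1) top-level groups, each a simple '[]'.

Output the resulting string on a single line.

Answer: [[[]][]]

Derivation:
Spec: pairs=4 depth=3 groups=1
Leftover pairs = 4 - 3 - (1-1) = 1
First group: deep chain of depth 3 + 1 sibling pairs
Remaining 0 groups: simple '[]' each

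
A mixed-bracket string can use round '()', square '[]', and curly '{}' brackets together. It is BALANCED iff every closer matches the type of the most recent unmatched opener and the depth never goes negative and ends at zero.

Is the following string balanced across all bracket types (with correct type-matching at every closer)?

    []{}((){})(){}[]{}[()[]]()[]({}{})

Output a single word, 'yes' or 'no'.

Answer: yes

Derivation:
pos 0: push '['; stack = [
pos 1: ']' matches '['; pop; stack = (empty)
pos 2: push '{'; stack = {
pos 3: '}' matches '{'; pop; stack = (empty)
pos 4: push '('; stack = (
pos 5: push '('; stack = ((
pos 6: ')' matches '('; pop; stack = (
pos 7: push '{'; stack = ({
pos 8: '}' matches '{'; pop; stack = (
pos 9: ')' matches '('; pop; stack = (empty)
pos 10: push '('; stack = (
pos 11: ')' matches '('; pop; stack = (empty)
pos 12: push '{'; stack = {
pos 13: '}' matches '{'; pop; stack = (empty)
pos 14: push '['; stack = [
pos 15: ']' matches '['; pop; stack = (empty)
pos 16: push '{'; stack = {
pos 17: '}' matches '{'; pop; stack = (empty)
pos 18: push '['; stack = [
pos 19: push '('; stack = [(
pos 20: ')' matches '('; pop; stack = [
pos 21: push '['; stack = [[
pos 22: ']' matches '['; pop; stack = [
pos 23: ']' matches '['; pop; stack = (empty)
pos 24: push '('; stack = (
pos 25: ')' matches '('; pop; stack = (empty)
pos 26: push '['; stack = [
pos 27: ']' matches '['; pop; stack = (empty)
pos 28: push '('; stack = (
pos 29: push '{'; stack = ({
pos 30: '}' matches '{'; pop; stack = (
pos 31: push '{'; stack = ({
pos 32: '}' matches '{'; pop; stack = (
pos 33: ')' matches '('; pop; stack = (empty)
end: stack empty → VALID
Verdict: properly nested → yes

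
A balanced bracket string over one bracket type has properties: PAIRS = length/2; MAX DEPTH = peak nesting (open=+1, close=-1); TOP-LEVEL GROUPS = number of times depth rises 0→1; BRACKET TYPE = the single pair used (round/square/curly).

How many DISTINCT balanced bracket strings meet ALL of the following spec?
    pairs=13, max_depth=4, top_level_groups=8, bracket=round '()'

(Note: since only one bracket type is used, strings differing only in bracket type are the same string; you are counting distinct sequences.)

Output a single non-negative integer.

Answer: 704

Derivation:
Spec: pairs=13 depth=4 groups=8
Count(depth <= 4) = 3688
Count(depth <= 3) = 2984
Count(depth == 4) = 3688 - 2984 = 704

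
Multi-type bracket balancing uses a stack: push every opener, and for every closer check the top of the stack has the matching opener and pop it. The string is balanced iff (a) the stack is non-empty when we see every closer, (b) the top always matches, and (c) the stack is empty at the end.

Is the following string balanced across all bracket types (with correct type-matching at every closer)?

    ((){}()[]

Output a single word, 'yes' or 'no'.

pos 0: push '('; stack = (
pos 1: push '('; stack = ((
pos 2: ')' matches '('; pop; stack = (
pos 3: push '{'; stack = ({
pos 4: '}' matches '{'; pop; stack = (
pos 5: push '('; stack = ((
pos 6: ')' matches '('; pop; stack = (
pos 7: push '['; stack = ([
pos 8: ']' matches '['; pop; stack = (
end: stack still non-empty (() → INVALID
Verdict: unclosed openers at end: ( → no

Answer: no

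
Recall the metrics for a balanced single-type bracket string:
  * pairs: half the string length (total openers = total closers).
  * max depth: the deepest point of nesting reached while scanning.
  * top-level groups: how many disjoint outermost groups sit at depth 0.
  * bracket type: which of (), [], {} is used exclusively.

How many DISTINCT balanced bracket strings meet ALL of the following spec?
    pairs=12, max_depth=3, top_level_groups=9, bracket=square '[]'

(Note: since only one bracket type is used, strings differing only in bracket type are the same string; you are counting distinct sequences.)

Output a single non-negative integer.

Spec: pairs=12 depth=3 groups=9
Count(depth <= 3) = 264
Count(depth <= 2) = 165
Count(depth == 3) = 264 - 165 = 99

Answer: 99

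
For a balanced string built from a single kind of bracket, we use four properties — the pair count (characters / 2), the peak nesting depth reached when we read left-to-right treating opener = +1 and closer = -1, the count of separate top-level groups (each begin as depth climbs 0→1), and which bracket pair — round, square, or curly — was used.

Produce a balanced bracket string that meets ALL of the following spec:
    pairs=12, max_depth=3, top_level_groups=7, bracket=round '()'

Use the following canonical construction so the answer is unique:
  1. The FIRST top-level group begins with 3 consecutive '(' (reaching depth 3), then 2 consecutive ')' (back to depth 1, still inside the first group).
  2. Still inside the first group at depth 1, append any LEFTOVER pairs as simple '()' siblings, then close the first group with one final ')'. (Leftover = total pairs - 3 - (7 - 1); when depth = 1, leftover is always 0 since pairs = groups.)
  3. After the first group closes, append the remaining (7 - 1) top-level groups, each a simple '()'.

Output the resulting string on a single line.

Spec: pairs=12 depth=3 groups=7
Leftover pairs = 12 - 3 - (7-1) = 3
First group: deep chain of depth 3 + 3 sibling pairs
Remaining 6 groups: simple '()' each

Answer: ((())()()())()()()()()()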